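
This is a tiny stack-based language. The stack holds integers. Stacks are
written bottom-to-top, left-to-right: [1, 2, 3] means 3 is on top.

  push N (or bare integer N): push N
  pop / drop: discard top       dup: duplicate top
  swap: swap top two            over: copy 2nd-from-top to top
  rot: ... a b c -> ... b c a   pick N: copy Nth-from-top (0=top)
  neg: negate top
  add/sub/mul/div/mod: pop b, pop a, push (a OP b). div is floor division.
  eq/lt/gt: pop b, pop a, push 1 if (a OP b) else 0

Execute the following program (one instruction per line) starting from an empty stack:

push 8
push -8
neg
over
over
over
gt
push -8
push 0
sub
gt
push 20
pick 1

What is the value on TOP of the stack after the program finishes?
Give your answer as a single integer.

Answer: 1

Derivation:
After 'push 8': [8]
After 'push -8': [8, -8]
After 'neg': [8, 8]
After 'over': [8, 8, 8]
After 'over': [8, 8, 8, 8]
After 'over': [8, 8, 8, 8, 8]
After 'gt': [8, 8, 8, 0]
After 'push -8': [8, 8, 8, 0, -8]
After 'push 0': [8, 8, 8, 0, -8, 0]
After 'sub': [8, 8, 8, 0, -8]
After 'gt': [8, 8, 8, 1]
After 'push 20': [8, 8, 8, 1, 20]
After 'pick 1': [8, 8, 8, 1, 20, 1]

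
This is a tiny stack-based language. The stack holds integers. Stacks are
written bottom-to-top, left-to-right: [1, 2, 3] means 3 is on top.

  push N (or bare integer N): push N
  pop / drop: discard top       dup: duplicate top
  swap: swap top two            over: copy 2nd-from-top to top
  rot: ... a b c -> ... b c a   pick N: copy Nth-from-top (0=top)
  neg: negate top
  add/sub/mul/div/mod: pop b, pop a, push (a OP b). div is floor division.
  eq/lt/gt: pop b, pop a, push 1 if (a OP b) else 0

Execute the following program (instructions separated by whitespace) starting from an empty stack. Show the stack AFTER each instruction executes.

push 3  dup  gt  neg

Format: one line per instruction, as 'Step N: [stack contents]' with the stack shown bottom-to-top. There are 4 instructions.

Step 1: [3]
Step 2: [3, 3]
Step 3: [0]
Step 4: [0]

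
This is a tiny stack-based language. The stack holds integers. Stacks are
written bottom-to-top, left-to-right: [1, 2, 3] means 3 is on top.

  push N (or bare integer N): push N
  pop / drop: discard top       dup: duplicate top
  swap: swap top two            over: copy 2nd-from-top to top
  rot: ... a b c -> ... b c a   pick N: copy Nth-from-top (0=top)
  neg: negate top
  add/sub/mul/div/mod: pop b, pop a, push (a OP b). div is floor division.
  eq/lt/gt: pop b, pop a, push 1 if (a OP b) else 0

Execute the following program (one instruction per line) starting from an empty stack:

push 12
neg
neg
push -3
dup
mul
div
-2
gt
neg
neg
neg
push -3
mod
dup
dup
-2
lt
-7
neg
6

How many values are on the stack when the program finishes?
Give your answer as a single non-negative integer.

Answer: 5

Derivation:
After 'push 12': stack = [12] (depth 1)
After 'neg': stack = [-12] (depth 1)
After 'neg': stack = [12] (depth 1)
After 'push -3': stack = [12, -3] (depth 2)
After 'dup': stack = [12, -3, -3] (depth 3)
After 'mul': stack = [12, 9] (depth 2)
After 'div': stack = [1] (depth 1)
After 'push -2': stack = [1, -2] (depth 2)
After 'gt': stack = [1] (depth 1)
After 'neg': stack = [-1] (depth 1)
  ...
After 'neg': stack = [-1] (depth 1)
After 'push -3': stack = [-1, -3] (depth 2)
After 'mod': stack = [-1] (depth 1)
After 'dup': stack = [-1, -1] (depth 2)
After 'dup': stack = [-1, -1, -1] (depth 3)
After 'push -2': stack = [-1, -1, -1, -2] (depth 4)
After 'lt': stack = [-1, -1, 0] (depth 3)
After 'push -7': stack = [-1, -1, 0, -7] (depth 4)
After 'neg': stack = [-1, -1, 0, 7] (depth 4)
After 'push 6': stack = [-1, -1, 0, 7, 6] (depth 5)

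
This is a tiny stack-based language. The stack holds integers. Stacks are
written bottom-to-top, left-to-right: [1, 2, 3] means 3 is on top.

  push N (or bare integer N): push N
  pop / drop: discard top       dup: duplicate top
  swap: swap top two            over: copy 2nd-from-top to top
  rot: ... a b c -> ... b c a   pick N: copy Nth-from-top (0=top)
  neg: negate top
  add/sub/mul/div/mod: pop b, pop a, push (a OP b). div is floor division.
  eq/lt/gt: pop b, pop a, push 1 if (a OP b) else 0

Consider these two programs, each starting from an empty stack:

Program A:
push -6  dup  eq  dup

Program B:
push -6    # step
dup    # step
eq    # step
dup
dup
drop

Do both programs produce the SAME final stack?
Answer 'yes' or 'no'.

Answer: yes

Derivation:
Program A trace:
  After 'push -6': [-6]
  After 'dup': [-6, -6]
  After 'eq': [1]
  After 'dup': [1, 1]
Program A final stack: [1, 1]

Program B trace:
  After 'push -6': [-6]
  After 'dup': [-6, -6]
  After 'eq': [1]
  After 'dup': [1, 1]
  After 'dup': [1, 1, 1]
  After 'drop': [1, 1]
Program B final stack: [1, 1]
Same: yes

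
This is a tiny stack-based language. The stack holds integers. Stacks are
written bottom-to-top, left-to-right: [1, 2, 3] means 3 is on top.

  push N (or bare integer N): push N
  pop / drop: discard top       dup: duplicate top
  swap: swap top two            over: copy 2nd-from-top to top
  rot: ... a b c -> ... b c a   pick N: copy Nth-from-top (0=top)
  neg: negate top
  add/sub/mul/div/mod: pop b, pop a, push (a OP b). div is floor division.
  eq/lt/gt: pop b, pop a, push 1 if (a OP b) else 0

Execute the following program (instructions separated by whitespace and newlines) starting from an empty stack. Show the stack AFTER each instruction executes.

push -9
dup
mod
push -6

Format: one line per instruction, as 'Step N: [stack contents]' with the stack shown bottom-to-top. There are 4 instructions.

Step 1: [-9]
Step 2: [-9, -9]
Step 3: [0]
Step 4: [0, -6]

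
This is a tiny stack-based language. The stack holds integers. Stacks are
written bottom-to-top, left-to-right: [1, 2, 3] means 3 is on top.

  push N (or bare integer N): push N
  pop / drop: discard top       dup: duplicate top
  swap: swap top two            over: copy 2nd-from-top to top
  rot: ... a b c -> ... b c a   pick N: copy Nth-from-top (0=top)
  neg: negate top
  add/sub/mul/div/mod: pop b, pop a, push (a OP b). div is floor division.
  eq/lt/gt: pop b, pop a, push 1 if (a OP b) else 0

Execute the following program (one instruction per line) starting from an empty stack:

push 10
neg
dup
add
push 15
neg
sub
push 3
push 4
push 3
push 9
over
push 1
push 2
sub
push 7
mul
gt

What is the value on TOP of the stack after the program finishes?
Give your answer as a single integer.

Answer: 1

Derivation:
After 'push 10': [10]
After 'neg': [-10]
After 'dup': [-10, -10]
After 'add': [-20]
After 'push 15': [-20, 15]
After 'neg': [-20, -15]
After 'sub': [-5]
After 'push 3': [-5, 3]
After 'push 4': [-5, 3, 4]
After 'push 3': [-5, 3, 4, 3]
After 'push 9': [-5, 3, 4, 3, 9]
After 'over': [-5, 3, 4, 3, 9, 3]
After 'push 1': [-5, 3, 4, 3, 9, 3, 1]
After 'push 2': [-5, 3, 4, 3, 9, 3, 1, 2]
After 'sub': [-5, 3, 4, 3, 9, 3, -1]
After 'push 7': [-5, 3, 4, 3, 9, 3, -1, 7]
After 'mul': [-5, 3, 4, 3, 9, 3, -7]
After 'gt': [-5, 3, 4, 3, 9, 1]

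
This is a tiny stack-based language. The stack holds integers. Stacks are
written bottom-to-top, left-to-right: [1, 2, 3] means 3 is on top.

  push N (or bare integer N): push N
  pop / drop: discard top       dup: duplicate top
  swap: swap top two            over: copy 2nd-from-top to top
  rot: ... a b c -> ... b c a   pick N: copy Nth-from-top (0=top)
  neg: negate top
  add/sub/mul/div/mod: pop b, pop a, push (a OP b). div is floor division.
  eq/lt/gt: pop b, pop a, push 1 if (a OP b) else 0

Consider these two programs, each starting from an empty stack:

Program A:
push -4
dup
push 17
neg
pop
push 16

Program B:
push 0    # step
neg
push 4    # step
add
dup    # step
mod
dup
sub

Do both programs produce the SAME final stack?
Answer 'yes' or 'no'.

Program A trace:
  After 'push -4': [-4]
  After 'dup': [-4, -4]
  After 'push 17': [-4, -4, 17]
  After 'neg': [-4, -4, -17]
  After 'pop': [-4, -4]
  After 'push 16': [-4, -4, 16]
Program A final stack: [-4, -4, 16]

Program B trace:
  After 'push 0': [0]
  After 'neg': [0]
  After 'push 4': [0, 4]
  After 'add': [4]
  After 'dup': [4, 4]
  After 'mod': [0]
  After 'dup': [0, 0]
  After 'sub': [0]
Program B final stack: [0]
Same: no

Answer: no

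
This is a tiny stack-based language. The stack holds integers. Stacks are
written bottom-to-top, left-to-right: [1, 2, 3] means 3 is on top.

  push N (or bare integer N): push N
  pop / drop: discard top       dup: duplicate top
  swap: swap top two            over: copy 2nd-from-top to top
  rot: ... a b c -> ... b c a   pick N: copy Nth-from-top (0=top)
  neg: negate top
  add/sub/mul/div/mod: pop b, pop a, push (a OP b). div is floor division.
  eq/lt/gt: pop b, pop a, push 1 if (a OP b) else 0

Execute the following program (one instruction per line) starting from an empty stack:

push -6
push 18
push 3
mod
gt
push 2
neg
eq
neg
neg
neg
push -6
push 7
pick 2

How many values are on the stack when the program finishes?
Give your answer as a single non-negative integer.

Answer: 4

Derivation:
After 'push -6': stack = [-6] (depth 1)
After 'push 18': stack = [-6, 18] (depth 2)
After 'push 3': stack = [-6, 18, 3] (depth 3)
After 'mod': stack = [-6, 0] (depth 2)
After 'gt': stack = [0] (depth 1)
After 'push 2': stack = [0, 2] (depth 2)
After 'neg': stack = [0, -2] (depth 2)
After 'eq': stack = [0] (depth 1)
After 'neg': stack = [0] (depth 1)
After 'neg': stack = [0] (depth 1)
After 'neg': stack = [0] (depth 1)
After 'push -6': stack = [0, -6] (depth 2)
After 'push 7': stack = [0, -6, 7] (depth 3)
After 'pick 2': stack = [0, -6, 7, 0] (depth 4)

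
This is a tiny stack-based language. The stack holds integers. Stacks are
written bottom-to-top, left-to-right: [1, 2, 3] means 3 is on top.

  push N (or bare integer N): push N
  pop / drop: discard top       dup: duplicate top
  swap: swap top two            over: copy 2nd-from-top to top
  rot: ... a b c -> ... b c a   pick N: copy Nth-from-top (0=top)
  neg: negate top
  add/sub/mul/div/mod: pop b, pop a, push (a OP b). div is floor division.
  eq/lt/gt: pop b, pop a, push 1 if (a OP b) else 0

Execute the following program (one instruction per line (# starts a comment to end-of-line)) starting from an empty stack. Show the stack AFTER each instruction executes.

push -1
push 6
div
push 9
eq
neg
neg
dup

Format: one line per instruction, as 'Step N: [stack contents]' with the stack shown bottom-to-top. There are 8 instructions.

Step 1: [-1]
Step 2: [-1, 6]
Step 3: [-1]
Step 4: [-1, 9]
Step 5: [0]
Step 6: [0]
Step 7: [0]
Step 8: [0, 0]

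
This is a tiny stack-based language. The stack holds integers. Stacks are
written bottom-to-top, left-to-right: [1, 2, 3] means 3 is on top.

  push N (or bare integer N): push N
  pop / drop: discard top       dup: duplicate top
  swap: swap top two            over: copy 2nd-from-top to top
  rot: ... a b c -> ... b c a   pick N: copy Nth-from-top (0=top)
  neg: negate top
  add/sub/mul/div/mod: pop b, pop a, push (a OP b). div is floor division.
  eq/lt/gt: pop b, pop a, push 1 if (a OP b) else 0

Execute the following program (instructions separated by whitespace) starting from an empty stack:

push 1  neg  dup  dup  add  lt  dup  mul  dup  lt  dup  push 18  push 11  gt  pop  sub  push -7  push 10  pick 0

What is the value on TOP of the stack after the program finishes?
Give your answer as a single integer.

After 'push 1': [1]
After 'neg': [-1]
After 'dup': [-1, -1]
After 'dup': [-1, -1, -1]
After 'add': [-1, -2]
After 'lt': [0]
After 'dup': [0, 0]
After 'mul': [0]
After 'dup': [0, 0]
After 'lt': [0]
After 'dup': [0, 0]
After 'push 18': [0, 0, 18]
After 'push 11': [0, 0, 18, 11]
After 'gt': [0, 0, 1]
After 'pop': [0, 0]
After 'sub': [0]
After 'push -7': [0, -7]
After 'push 10': [0, -7, 10]
After 'pick 0': [0, -7, 10, 10]

Answer: 10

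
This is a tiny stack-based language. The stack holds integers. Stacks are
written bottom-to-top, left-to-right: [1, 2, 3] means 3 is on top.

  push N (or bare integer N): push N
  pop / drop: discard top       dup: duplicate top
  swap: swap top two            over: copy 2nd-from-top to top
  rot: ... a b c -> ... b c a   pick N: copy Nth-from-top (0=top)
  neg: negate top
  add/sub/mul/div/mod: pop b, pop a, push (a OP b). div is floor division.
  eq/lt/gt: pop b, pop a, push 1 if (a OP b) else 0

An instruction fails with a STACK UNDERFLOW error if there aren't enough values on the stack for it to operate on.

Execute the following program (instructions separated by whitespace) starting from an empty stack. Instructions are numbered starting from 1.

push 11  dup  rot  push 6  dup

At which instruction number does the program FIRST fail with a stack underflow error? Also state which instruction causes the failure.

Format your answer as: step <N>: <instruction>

Answer: step 3: rot

Derivation:
Step 1 ('push 11'): stack = [11], depth = 1
Step 2 ('dup'): stack = [11, 11], depth = 2
Step 3 ('rot'): needs 3 value(s) but depth is 2 — STACK UNDERFLOW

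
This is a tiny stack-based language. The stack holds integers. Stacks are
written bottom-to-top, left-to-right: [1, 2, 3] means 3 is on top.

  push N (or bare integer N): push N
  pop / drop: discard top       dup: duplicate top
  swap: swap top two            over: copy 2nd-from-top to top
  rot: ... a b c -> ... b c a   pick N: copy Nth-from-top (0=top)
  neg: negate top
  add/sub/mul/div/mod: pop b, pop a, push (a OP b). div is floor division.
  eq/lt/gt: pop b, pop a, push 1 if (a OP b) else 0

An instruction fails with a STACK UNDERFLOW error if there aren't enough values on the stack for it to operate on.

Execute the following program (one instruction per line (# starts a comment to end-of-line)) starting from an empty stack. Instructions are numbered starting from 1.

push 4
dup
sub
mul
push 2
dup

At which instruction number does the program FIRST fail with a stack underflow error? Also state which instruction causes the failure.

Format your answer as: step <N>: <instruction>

Step 1 ('push 4'): stack = [4], depth = 1
Step 2 ('dup'): stack = [4, 4], depth = 2
Step 3 ('sub'): stack = [0], depth = 1
Step 4 ('mul'): needs 2 value(s) but depth is 1 — STACK UNDERFLOW

Answer: step 4: mul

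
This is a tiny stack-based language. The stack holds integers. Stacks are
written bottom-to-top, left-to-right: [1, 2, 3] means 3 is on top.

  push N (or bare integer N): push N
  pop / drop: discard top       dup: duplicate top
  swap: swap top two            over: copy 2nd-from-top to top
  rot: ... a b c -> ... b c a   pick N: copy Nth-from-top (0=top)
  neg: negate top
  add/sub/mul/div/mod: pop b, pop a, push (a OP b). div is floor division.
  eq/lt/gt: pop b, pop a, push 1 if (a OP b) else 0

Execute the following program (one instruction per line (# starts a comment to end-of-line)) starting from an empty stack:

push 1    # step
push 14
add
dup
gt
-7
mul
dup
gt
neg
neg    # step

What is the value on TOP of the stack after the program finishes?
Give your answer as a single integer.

After 'push 1': [1]
After 'push 14': [1, 14]
After 'add': [15]
After 'dup': [15, 15]
After 'gt': [0]
After 'push -7': [0, -7]
After 'mul': [0]
After 'dup': [0, 0]
After 'gt': [0]
After 'neg': [0]
After 'neg': [0]

Answer: 0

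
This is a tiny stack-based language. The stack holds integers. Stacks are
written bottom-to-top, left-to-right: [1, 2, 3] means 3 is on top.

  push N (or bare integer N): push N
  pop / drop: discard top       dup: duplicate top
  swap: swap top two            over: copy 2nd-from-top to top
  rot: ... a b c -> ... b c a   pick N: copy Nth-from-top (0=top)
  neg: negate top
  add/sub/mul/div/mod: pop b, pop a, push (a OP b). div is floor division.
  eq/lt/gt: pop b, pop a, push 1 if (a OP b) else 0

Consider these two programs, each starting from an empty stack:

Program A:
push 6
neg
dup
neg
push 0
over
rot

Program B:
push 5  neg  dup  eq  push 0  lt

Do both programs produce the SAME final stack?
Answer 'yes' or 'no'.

Program A trace:
  After 'push 6': [6]
  After 'neg': [-6]
  After 'dup': [-6, -6]
  After 'neg': [-6, 6]
  After 'push 0': [-6, 6, 0]
  After 'over': [-6, 6, 0, 6]
  After 'rot': [-6, 0, 6, 6]
Program A final stack: [-6, 0, 6, 6]

Program B trace:
  After 'push 5': [5]
  After 'neg': [-5]
  After 'dup': [-5, -5]
  After 'eq': [1]
  After 'push 0': [1, 0]
  After 'lt': [0]
Program B final stack: [0]
Same: no

Answer: no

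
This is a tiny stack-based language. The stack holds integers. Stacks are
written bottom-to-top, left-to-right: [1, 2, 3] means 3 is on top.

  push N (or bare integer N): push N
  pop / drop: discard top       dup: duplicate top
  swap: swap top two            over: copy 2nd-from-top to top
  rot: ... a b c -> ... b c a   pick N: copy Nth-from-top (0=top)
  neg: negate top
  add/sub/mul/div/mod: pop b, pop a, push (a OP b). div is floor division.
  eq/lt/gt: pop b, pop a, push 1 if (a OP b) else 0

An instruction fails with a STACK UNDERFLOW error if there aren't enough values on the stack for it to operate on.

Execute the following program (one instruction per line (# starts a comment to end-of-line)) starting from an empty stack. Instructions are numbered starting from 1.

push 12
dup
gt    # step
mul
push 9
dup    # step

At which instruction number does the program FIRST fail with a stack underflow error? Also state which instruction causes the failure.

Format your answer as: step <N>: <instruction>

Step 1 ('push 12'): stack = [12], depth = 1
Step 2 ('dup'): stack = [12, 12], depth = 2
Step 3 ('gt'): stack = [0], depth = 1
Step 4 ('mul'): needs 2 value(s) but depth is 1 — STACK UNDERFLOW

Answer: step 4: mul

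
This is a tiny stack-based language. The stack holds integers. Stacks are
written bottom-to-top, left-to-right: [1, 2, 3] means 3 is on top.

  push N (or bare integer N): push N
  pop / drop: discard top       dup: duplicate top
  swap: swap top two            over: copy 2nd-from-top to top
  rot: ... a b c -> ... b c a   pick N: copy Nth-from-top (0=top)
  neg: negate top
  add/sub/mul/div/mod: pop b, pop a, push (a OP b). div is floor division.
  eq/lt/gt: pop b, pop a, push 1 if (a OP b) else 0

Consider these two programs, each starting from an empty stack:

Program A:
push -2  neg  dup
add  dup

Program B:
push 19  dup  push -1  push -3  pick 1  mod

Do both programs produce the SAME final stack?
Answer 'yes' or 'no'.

Program A trace:
  After 'push -2': [-2]
  After 'neg': [2]
  After 'dup': [2, 2]
  After 'add': [4]
  After 'dup': [4, 4]
Program A final stack: [4, 4]

Program B trace:
  After 'push 19': [19]
  After 'dup': [19, 19]
  After 'push -1': [19, 19, -1]
  After 'push -3': [19, 19, -1, -3]
  After 'pick 1': [19, 19, -1, -3, -1]
  After 'mod': [19, 19, -1, 0]
Program B final stack: [19, 19, -1, 0]
Same: no

Answer: no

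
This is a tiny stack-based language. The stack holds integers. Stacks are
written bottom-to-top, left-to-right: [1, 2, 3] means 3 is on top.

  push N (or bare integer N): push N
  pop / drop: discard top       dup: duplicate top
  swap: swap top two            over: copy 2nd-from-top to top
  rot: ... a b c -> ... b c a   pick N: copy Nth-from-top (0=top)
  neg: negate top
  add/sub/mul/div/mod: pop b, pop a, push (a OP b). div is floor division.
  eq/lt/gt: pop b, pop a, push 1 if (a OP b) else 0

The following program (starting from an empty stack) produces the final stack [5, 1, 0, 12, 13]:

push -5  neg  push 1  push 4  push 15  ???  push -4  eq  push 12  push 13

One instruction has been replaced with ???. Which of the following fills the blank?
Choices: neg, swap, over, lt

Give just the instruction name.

Stack before ???: [5, 1, 4, 15]
Stack after ???:  [5, 1, 1]
Checking each choice:
  neg: produces [5, 1, 4, 0, 12, 13]
  swap: produces [5, 1, 15, 0, 12, 13]
  over: produces [5, 1, 4, 15, 0, 12, 13]
  lt: MATCH


Answer: lt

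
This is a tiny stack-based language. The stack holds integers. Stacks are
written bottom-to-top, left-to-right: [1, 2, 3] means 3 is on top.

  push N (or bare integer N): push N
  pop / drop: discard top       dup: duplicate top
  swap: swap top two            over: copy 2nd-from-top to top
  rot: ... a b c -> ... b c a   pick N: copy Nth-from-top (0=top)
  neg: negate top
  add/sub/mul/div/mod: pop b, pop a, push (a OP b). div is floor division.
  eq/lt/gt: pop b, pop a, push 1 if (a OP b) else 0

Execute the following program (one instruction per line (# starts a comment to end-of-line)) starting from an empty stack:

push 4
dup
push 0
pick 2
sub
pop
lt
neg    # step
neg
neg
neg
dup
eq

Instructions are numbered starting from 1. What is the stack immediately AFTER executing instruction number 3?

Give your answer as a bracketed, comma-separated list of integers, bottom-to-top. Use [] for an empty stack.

Answer: [4, 4, 0]

Derivation:
Step 1 ('push 4'): [4]
Step 2 ('dup'): [4, 4]
Step 3 ('push 0'): [4, 4, 0]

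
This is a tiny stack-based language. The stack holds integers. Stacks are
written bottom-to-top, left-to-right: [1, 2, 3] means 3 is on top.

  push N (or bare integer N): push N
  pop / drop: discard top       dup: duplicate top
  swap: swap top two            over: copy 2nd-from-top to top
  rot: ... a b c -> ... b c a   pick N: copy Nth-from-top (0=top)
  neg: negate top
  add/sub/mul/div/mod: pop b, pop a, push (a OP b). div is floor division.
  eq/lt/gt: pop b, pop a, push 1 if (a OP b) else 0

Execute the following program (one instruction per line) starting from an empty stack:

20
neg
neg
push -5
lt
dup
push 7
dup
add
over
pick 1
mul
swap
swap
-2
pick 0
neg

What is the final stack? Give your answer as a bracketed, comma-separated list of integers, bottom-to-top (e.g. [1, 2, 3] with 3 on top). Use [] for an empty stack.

Answer: [0, 0, 14, 0, -2, 2]

Derivation:
After 'push 20': [20]
After 'neg': [-20]
After 'neg': [20]
After 'push -5': [20, -5]
After 'lt': [0]
After 'dup': [0, 0]
After 'push 7': [0, 0, 7]
After 'dup': [0, 0, 7, 7]
After 'add': [0, 0, 14]
After 'over': [0, 0, 14, 0]
After 'pick 1': [0, 0, 14, 0, 14]
After 'mul': [0, 0, 14, 0]
After 'swap': [0, 0, 0, 14]
After 'swap': [0, 0, 14, 0]
After 'push -2': [0, 0, 14, 0, -2]
After 'pick 0': [0, 0, 14, 0, -2, -2]
After 'neg': [0, 0, 14, 0, -2, 2]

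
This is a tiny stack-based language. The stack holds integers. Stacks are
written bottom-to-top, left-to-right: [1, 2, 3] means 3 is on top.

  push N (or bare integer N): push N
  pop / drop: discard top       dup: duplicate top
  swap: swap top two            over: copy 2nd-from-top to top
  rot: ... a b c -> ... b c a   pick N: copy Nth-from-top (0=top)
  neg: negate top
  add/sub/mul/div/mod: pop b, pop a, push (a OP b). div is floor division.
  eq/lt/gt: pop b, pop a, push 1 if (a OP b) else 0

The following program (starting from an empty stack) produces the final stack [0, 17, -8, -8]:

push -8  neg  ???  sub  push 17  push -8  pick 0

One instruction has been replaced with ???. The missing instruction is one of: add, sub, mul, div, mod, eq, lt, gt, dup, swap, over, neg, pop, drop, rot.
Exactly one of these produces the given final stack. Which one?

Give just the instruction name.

Stack before ???: [8]
Stack after ???:  [8, 8]
The instruction that transforms [8] -> [8, 8] is: dup

Answer: dup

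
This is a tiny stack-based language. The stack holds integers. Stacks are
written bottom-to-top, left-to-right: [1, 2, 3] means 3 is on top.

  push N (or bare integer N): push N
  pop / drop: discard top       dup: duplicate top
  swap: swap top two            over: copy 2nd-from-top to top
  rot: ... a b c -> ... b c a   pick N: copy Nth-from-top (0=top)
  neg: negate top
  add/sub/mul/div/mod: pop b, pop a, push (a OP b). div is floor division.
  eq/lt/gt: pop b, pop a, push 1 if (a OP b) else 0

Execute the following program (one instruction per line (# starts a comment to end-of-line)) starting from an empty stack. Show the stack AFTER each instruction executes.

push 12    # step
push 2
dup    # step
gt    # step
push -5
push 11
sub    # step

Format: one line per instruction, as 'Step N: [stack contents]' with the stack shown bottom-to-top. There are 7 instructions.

Step 1: [12]
Step 2: [12, 2]
Step 3: [12, 2, 2]
Step 4: [12, 0]
Step 5: [12, 0, -5]
Step 6: [12, 0, -5, 11]
Step 7: [12, 0, -16]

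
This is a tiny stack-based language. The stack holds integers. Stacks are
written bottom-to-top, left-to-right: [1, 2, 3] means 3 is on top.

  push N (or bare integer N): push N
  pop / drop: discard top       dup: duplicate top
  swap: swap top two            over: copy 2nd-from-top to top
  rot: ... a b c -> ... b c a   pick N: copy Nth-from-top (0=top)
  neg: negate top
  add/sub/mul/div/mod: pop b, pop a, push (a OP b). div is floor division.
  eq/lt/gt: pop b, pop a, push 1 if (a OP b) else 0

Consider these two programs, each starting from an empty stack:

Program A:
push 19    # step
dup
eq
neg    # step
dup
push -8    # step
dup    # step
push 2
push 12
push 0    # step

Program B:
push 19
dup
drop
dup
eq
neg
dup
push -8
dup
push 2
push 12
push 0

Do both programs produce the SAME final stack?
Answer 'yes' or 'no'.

Program A trace:
  After 'push 19': [19]
  After 'dup': [19, 19]
  After 'eq': [1]
  After 'neg': [-1]
  After 'dup': [-1, -1]
  After 'push -8': [-1, -1, -8]
  After 'dup': [-1, -1, -8, -8]
  After 'push 2': [-1, -1, -8, -8, 2]
  After 'push 12': [-1, -1, -8, -8, 2, 12]
  After 'push 0': [-1, -1, -8, -8, 2, 12, 0]
Program A final stack: [-1, -1, -8, -8, 2, 12, 0]

Program B trace:
  After 'push 19': [19]
  After 'dup': [19, 19]
  After 'drop': [19]
  After 'dup': [19, 19]
  After 'eq': [1]
  After 'neg': [-1]
  After 'dup': [-1, -1]
  After 'push -8': [-1, -1, -8]
  After 'dup': [-1, -1, -8, -8]
  After 'push 2': [-1, -1, -8, -8, 2]
  After 'push 12': [-1, -1, -8, -8, 2, 12]
  After 'push 0': [-1, -1, -8, -8, 2, 12, 0]
Program B final stack: [-1, -1, -8, -8, 2, 12, 0]
Same: yes

Answer: yes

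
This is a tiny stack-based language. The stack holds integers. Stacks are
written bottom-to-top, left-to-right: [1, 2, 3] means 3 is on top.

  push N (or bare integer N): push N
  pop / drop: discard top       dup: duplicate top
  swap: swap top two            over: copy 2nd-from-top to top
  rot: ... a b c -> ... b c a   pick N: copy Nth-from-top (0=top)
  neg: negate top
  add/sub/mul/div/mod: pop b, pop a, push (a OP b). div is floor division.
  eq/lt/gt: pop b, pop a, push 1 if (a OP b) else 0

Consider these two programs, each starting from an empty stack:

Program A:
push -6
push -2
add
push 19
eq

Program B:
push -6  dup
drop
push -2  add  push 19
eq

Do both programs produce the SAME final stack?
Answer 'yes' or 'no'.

Program A trace:
  After 'push -6': [-6]
  After 'push -2': [-6, -2]
  After 'add': [-8]
  After 'push 19': [-8, 19]
  After 'eq': [0]
Program A final stack: [0]

Program B trace:
  After 'push -6': [-6]
  After 'dup': [-6, -6]
  After 'drop': [-6]
  After 'push -2': [-6, -2]
  After 'add': [-8]
  After 'push 19': [-8, 19]
  After 'eq': [0]
Program B final stack: [0]
Same: yes

Answer: yes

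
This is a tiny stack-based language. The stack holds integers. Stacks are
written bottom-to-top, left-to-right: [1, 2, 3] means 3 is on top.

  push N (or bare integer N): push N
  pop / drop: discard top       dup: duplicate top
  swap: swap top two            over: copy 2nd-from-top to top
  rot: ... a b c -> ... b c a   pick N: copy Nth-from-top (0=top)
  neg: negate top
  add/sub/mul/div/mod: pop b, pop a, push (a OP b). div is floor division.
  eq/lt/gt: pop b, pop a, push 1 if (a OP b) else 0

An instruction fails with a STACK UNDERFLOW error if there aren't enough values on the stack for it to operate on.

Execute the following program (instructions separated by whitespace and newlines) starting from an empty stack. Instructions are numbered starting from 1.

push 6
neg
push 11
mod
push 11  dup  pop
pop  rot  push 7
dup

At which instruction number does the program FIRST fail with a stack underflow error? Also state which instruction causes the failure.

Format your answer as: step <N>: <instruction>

Answer: step 9: rot

Derivation:
Step 1 ('push 6'): stack = [6], depth = 1
Step 2 ('neg'): stack = [-6], depth = 1
Step 3 ('push 11'): stack = [-6, 11], depth = 2
Step 4 ('mod'): stack = [5], depth = 1
Step 5 ('push 11'): stack = [5, 11], depth = 2
Step 6 ('dup'): stack = [5, 11, 11], depth = 3
Step 7 ('pop'): stack = [5, 11], depth = 2
Step 8 ('pop'): stack = [5], depth = 1
Step 9 ('rot'): needs 3 value(s) but depth is 1 — STACK UNDERFLOW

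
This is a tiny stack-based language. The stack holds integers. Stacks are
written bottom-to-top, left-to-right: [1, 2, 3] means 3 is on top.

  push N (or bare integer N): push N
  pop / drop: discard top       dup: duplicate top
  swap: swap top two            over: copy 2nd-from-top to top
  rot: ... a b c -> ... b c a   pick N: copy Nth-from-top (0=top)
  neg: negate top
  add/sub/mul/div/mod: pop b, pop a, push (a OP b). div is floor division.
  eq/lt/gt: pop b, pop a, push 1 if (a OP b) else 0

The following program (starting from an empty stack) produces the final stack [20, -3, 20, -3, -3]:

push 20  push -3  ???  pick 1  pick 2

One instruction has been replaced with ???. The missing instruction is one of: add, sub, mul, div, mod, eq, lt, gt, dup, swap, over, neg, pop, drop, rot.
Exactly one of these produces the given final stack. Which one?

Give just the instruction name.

Stack before ???: [20, -3]
Stack after ???:  [20, -3, 20]
The instruction that transforms [20, -3] -> [20, -3, 20] is: over

Answer: over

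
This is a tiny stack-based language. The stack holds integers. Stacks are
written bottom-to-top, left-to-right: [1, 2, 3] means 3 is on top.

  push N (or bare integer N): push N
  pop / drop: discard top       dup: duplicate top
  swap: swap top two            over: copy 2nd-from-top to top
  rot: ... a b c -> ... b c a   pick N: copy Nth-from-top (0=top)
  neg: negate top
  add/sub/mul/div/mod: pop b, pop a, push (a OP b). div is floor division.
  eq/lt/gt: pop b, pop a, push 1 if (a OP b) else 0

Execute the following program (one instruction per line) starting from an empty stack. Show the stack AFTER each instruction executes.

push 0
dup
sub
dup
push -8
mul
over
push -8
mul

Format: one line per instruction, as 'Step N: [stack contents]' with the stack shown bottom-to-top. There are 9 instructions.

Step 1: [0]
Step 2: [0, 0]
Step 3: [0]
Step 4: [0, 0]
Step 5: [0, 0, -8]
Step 6: [0, 0]
Step 7: [0, 0, 0]
Step 8: [0, 0, 0, -8]
Step 9: [0, 0, 0]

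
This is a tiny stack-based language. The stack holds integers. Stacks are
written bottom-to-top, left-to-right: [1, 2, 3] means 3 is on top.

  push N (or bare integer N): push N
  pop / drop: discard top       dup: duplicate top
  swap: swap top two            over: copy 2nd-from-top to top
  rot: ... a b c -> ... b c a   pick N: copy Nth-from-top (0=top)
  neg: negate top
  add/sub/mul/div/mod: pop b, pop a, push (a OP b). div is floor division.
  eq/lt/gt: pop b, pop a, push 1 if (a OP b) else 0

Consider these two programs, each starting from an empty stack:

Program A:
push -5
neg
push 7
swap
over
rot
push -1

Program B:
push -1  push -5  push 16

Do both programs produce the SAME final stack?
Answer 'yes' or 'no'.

Program A trace:
  After 'push -5': [-5]
  After 'neg': [5]
  After 'push 7': [5, 7]
  After 'swap': [7, 5]
  After 'over': [7, 5, 7]
  After 'rot': [5, 7, 7]
  After 'push -1': [5, 7, 7, -1]
Program A final stack: [5, 7, 7, -1]

Program B trace:
  After 'push -1': [-1]
  After 'push -5': [-1, -5]
  After 'push 16': [-1, -5, 16]
Program B final stack: [-1, -5, 16]
Same: no

Answer: no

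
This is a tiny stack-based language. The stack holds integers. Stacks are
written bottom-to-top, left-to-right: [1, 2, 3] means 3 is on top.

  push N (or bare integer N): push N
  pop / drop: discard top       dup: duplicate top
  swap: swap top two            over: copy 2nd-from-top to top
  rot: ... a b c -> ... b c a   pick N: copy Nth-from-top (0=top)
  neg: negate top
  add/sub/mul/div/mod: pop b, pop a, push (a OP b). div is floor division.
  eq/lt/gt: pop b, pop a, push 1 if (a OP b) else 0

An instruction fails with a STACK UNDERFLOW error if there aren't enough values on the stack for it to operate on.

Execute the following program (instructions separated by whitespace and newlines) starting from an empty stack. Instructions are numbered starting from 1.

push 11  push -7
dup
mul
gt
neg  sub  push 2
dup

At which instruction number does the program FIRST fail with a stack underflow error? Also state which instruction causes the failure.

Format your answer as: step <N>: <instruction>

Answer: step 7: sub

Derivation:
Step 1 ('push 11'): stack = [11], depth = 1
Step 2 ('push -7'): stack = [11, -7], depth = 2
Step 3 ('dup'): stack = [11, -7, -7], depth = 3
Step 4 ('mul'): stack = [11, 49], depth = 2
Step 5 ('gt'): stack = [0], depth = 1
Step 6 ('neg'): stack = [0], depth = 1
Step 7 ('sub'): needs 2 value(s) but depth is 1 — STACK UNDERFLOW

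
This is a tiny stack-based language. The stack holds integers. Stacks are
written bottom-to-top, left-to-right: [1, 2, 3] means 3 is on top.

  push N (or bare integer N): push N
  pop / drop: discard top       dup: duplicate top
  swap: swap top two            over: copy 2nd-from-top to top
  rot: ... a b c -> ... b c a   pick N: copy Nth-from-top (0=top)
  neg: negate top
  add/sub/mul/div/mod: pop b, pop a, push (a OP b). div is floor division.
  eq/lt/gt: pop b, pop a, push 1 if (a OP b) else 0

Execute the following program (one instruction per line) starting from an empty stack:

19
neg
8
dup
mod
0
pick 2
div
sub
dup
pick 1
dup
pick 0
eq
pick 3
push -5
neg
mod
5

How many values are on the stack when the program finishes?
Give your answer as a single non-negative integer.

After 'push 19': stack = [19] (depth 1)
After 'neg': stack = [-19] (depth 1)
After 'push 8': stack = [-19, 8] (depth 2)
After 'dup': stack = [-19, 8, 8] (depth 3)
After 'mod': stack = [-19, 0] (depth 2)
After 'push 0': stack = [-19, 0, 0] (depth 3)
After 'pick 2': stack = [-19, 0, 0, -19] (depth 4)
After 'div': stack = [-19, 0, 0] (depth 3)
After 'sub': stack = [-19, 0] (depth 2)
After 'dup': stack = [-19, 0, 0] (depth 3)
After 'pick 1': stack = [-19, 0, 0, 0] (depth 4)
After 'dup': stack = [-19, 0, 0, 0, 0] (depth 5)
After 'pick 0': stack = [-19, 0, 0, 0, 0, 0] (depth 6)
After 'eq': stack = [-19, 0, 0, 0, 1] (depth 5)
After 'pick 3': stack = [-19, 0, 0, 0, 1, 0] (depth 6)
After 'push -5': stack = [-19, 0, 0, 0, 1, 0, -5] (depth 7)
After 'neg': stack = [-19, 0, 0, 0, 1, 0, 5] (depth 7)
After 'mod': stack = [-19, 0, 0, 0, 1, 0] (depth 6)
After 'push 5': stack = [-19, 0, 0, 0, 1, 0, 5] (depth 7)

Answer: 7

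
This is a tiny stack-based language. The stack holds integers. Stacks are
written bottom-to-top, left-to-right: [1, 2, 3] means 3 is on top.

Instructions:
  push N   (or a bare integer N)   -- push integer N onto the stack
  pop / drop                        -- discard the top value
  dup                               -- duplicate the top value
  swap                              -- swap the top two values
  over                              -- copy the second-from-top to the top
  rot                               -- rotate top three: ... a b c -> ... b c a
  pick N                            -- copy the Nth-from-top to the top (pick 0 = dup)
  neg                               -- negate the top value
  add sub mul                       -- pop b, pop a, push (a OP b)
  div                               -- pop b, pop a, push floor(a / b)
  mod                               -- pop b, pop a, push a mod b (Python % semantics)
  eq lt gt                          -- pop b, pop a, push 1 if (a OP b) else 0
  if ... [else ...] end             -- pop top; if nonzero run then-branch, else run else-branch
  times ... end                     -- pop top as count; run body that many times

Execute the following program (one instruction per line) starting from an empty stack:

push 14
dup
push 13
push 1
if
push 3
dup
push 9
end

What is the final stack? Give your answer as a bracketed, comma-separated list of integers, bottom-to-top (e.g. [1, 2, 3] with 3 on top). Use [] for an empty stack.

Answer: [14, 14, 13, 3, 3, 9]

Derivation:
After 'push 14': [14]
After 'dup': [14, 14]
After 'push 13': [14, 14, 13]
After 'push 1': [14, 14, 13, 1]
After 'if': [14, 14, 13]
After 'push 3': [14, 14, 13, 3]
After 'dup': [14, 14, 13, 3, 3]
After 'push 9': [14, 14, 13, 3, 3, 9]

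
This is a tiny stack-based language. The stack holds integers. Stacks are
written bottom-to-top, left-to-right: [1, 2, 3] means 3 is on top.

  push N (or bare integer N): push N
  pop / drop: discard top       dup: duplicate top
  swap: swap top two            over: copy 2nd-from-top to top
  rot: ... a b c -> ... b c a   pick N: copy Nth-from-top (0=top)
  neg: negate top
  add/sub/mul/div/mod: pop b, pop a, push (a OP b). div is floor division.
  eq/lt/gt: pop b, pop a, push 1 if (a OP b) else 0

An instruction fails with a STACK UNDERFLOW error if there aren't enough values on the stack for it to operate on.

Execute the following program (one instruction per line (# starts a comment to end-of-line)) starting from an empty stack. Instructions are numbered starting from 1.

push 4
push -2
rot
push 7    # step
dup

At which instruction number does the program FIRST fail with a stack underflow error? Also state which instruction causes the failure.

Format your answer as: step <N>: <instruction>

Answer: step 3: rot

Derivation:
Step 1 ('push 4'): stack = [4], depth = 1
Step 2 ('push -2'): stack = [4, -2], depth = 2
Step 3 ('rot'): needs 3 value(s) but depth is 2 — STACK UNDERFLOW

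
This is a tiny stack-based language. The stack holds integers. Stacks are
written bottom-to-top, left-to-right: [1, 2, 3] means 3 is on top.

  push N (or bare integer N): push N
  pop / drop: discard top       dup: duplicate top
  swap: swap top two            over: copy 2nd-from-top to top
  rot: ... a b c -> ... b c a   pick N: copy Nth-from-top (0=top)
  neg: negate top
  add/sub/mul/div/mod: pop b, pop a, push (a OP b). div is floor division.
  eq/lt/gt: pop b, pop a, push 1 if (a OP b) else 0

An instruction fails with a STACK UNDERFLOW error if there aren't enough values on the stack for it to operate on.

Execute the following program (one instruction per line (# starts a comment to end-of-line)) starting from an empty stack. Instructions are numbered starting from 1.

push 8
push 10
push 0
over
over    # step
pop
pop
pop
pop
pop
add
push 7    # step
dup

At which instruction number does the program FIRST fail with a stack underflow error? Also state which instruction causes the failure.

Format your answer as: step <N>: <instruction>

Step 1 ('push 8'): stack = [8], depth = 1
Step 2 ('push 10'): stack = [8, 10], depth = 2
Step 3 ('push 0'): stack = [8, 10, 0], depth = 3
Step 4 ('over'): stack = [8, 10, 0, 10], depth = 4
Step 5 ('over'): stack = [8, 10, 0, 10, 0], depth = 5
Step 6 ('pop'): stack = [8, 10, 0, 10], depth = 4
Step 7 ('pop'): stack = [8, 10, 0], depth = 3
Step 8 ('pop'): stack = [8, 10], depth = 2
Step 9 ('pop'): stack = [8], depth = 1
Step 10 ('pop'): stack = [], depth = 0
Step 11 ('add'): needs 2 value(s) but depth is 0 — STACK UNDERFLOW

Answer: step 11: add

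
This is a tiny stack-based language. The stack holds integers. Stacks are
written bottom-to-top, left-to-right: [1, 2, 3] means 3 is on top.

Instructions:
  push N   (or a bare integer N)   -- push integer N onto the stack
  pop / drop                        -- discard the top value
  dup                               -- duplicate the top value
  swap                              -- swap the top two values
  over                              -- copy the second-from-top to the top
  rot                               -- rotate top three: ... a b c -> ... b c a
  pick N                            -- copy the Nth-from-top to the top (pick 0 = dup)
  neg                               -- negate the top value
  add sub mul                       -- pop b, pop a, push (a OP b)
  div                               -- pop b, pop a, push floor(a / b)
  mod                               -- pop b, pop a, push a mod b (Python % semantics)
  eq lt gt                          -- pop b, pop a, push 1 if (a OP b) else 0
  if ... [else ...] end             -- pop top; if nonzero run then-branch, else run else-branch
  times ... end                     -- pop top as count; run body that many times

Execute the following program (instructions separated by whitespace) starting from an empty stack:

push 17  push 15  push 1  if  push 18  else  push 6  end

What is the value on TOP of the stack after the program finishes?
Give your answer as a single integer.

Answer: 18

Derivation:
After 'push 17': [17]
After 'push 15': [17, 15]
After 'push 1': [17, 15, 1]
After 'if': [17, 15]
After 'push 18': [17, 15, 18]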